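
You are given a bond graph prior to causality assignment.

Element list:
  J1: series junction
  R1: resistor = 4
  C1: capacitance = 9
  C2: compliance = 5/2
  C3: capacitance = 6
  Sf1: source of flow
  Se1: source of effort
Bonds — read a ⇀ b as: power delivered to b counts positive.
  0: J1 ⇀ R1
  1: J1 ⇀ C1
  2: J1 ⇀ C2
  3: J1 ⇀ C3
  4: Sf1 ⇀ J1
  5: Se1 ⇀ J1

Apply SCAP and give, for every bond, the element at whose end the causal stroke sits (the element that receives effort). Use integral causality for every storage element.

b4 stroke at Sf1  (source Sf1 imposes f)
b5 stroke at J1  (Se1 (Se) sets effort on bond)
b0 stroke at J1  (J1 flow already set via bond 4)
b1 stroke at J1  (common-f at J1 fixed by 4)
b2 stroke at J1  (J1: bond 4 brought flow, rest push out)
b3 stroke at J1  (J1 flow already set via bond 4)

bond 0 |J1
bond 1 |J1
bond 2 |J1
bond 3 |J1
bond 4 |Sf1
bond 5 |J1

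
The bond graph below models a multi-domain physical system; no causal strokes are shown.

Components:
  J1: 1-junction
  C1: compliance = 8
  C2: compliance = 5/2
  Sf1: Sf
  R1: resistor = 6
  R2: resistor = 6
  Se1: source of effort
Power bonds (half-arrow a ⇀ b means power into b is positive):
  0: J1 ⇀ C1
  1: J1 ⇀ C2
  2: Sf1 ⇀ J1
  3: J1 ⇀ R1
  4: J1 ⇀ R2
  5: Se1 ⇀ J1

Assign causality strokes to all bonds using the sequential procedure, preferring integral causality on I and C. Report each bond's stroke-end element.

b2 stroke at Sf1  (source Sf1 imposes f)
b5 stroke at J1  (Se1: effort source, stroke at far end)
b0 stroke at J1  (J1 flow already set via bond 2)
b1 stroke at J1  (J1: bond 2 brought flow, rest push out)
b3 stroke at J1  (J1: bond 2 brought flow, rest push out)
b4 stroke at J1  (J1: bond 2 brought flow, rest push out)

bond 0 →J1
bond 1 →J1
bond 2 →Sf1
bond 3 →J1
bond 4 →J1
bond 5 →J1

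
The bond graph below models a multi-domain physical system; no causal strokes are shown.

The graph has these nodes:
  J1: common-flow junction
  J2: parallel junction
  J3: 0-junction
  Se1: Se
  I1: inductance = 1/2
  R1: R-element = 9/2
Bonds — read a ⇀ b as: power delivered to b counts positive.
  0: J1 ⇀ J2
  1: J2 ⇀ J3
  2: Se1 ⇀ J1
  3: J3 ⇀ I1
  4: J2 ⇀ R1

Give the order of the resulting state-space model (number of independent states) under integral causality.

1  (I1 all integral)

β2 stroke→J1  (source Se1 imposes e)
β0 stroke→J2  (J1 needs exactly one f-in)
β1 stroke→J3  (common-e at J2 fixed by 0)
β4 stroke→R1  (J2 effort already set via bond 0)
β3 stroke→I1  (0-jn J3 has e-setter on 1)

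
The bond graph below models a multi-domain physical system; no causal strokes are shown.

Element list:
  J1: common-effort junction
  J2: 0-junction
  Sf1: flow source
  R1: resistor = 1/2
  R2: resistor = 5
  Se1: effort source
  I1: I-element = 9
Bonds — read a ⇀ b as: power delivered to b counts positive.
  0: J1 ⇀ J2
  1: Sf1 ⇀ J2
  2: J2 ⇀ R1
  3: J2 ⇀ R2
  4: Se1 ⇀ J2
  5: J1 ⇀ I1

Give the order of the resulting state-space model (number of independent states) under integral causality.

1  (I1 all integral)

bond 1 →Sf1  (Sf1 (Sf) sets flow on bond)
bond 4 →J2  (Se1 (Se) sets effort on bond)
bond 0 →J1  (J2 effort already set via bond 4)
bond 2 →R1  (0-jn J2 has e-setter on 4)
bond 3 →R2  (J2: bond 4 brought effort, rest push out)
bond 5 →I1  (common-e at J1 fixed by 0)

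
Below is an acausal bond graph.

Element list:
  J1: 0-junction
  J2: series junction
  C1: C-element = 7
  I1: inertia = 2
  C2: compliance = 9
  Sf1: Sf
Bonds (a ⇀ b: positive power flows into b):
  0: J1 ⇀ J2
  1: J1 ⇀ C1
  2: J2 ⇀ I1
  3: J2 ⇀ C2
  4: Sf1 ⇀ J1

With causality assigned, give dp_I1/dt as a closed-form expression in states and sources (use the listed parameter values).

dp_I1/dt = q_C1/7 - q_C2/9

bond 4 stroke at Sf1  (Sf1 (Sf) sets flow on bond)
bond 1 stroke at J1  (C1: C, integral causality)
bond 0 stroke at J2  (0-jn J1 has e-setter on 1)
bond 2 stroke at I1  (I1 integral (f out))
bond 3 stroke at J2  (common-f at J2 fixed by 2)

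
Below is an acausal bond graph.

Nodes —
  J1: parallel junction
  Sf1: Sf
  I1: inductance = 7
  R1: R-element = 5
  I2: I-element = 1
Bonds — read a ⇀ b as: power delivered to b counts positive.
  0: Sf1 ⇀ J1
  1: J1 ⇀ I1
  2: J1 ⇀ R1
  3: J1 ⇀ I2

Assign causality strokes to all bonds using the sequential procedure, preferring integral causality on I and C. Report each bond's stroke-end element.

b0 |Sf1
b1 |I1
b2 |J1
b3 |I2

bond 0 →Sf1  (Sf1 fixes flow; stroke at Sf1)
bond 1 →I1  (I1 integral (f out))
bond 3 →I2  (I2: I, integral causality)
bond 2 →J1  (J1 needs exactly one e-in)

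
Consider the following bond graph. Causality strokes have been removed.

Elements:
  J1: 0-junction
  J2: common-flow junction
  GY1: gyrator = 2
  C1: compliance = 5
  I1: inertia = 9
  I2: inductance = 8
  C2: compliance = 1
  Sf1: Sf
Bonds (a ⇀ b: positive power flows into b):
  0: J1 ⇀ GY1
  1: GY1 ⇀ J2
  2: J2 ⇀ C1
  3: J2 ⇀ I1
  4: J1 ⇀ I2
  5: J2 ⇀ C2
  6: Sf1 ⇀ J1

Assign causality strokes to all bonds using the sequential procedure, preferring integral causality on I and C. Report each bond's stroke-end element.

b6 →Sf1  (source Sf1 imposes f)
b2 →J2  (prefer integral on C1)
b3 →I1  (prefer integral on I1)
b1 →J2  (1-jn J2 has f-setter on 3)
b5 →J2  (1-jn J2 has f-setter on 3)
b0 →J1  (through GY1, causality inverts; strokes same side of GY1)
b4 →I2  (common-e at J1 fixed by 0)

β0 stroke at J1
β1 stroke at J2
β2 stroke at J2
β3 stroke at I1
β4 stroke at I2
β5 stroke at J2
β6 stroke at Sf1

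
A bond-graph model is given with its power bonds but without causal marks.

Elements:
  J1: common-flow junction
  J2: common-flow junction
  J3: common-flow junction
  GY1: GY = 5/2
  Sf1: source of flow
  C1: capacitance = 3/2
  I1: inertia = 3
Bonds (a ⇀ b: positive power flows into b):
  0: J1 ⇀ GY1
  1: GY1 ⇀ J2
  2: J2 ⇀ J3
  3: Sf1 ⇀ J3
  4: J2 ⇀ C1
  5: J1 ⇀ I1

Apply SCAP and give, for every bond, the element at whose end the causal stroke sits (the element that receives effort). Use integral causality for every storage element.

b3 |Sf1  (Sf1 (Sf) sets flow on bond)
b2 |J3  (J3: bond 3 brought flow, rest push out)
b1 |J2  (1-jn J2 has f-setter on 2)
b4 |J2  (J2 flow already set via bond 2)
b0 |J1  (through GY1, causality inverts; strokes same side of GY1)
b5 |I1  (J1: last free bond brings flow in)

bond 0 →J1
bond 1 →J2
bond 2 →J3
bond 3 →Sf1
bond 4 →J2
bond 5 →I1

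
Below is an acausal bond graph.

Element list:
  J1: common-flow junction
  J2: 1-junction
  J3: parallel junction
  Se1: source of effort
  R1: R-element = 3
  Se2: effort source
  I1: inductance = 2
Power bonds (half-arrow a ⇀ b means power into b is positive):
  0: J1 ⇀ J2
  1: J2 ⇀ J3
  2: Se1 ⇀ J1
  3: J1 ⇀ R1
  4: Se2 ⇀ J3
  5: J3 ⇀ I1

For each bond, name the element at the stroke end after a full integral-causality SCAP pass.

β0 stroke at J1
β1 stroke at J2
β2 stroke at J1
β3 stroke at R1
β4 stroke at J3
β5 stroke at I1

β2 |J1  (source Se1 imposes e)
β4 |J3  (Se2 (Se) sets effort on bond)
β1 |J2  (common-e at J3 fixed by 4)
β5 |I1  (J3 effort already set via bond 4)
β0 |J1  (J2 needs exactly one f-in)
β3 |R1  (J1: last free bond brings flow in)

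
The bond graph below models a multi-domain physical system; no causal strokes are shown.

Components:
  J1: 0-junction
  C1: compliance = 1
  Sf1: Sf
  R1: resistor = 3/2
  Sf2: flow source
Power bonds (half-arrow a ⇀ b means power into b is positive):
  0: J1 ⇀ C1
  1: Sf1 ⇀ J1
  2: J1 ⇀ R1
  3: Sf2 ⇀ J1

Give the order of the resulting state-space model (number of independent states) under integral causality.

1  (C1 all integral)

#1 |Sf1  (Sf1 (Sf) sets flow on bond)
#3 |Sf2  (Sf2 (Sf) sets flow on bond)
#0 |J1  (C1 outputs effort q/C1)
#2 |R1  (J1: bond 0 brought effort, rest push out)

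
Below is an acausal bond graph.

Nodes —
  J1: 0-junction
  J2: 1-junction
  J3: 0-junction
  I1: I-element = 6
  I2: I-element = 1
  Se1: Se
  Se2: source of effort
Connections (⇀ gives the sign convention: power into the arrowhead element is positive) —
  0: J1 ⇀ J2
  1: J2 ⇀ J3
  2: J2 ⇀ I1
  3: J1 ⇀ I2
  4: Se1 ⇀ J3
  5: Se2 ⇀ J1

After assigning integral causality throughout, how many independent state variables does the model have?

2  (I1, I2 all integral)

#4 |J3  (Se1: effort source, stroke at far end)
#5 |J1  (Se2 fixes effort; stroke away)
#0 |J2  (0-jn J1 has e-setter on 5)
#3 |I2  (0-jn J1 has e-setter on 5)
#1 |J2  (J3 effort already set via bond 4)
#2 |I1  (closing 1-jn rule on J2)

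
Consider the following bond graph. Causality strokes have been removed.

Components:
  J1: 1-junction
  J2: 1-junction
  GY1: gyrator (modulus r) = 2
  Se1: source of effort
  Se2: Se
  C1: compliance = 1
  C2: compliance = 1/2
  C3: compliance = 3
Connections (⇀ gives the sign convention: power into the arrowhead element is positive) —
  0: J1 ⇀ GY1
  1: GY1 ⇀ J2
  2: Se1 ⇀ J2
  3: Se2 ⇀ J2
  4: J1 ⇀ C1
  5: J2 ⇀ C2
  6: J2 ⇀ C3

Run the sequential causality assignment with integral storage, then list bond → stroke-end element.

β2 |J2  (Se1 fixes effort; stroke away)
β3 |J2  (Se2: effort source, stroke at far end)
β4 |J1  (C1 integral (e out))
β0 |GY1  (J1 needs exactly one f-in)
β1 |GY1  (GY GY1: same side as bond 0)
β5 |J2  (J2: bond 1 brought flow, rest push out)
β6 |J2  (J2: bond 1 brought flow, rest push out)

β0 →GY1
β1 →GY1
β2 →J2
β3 →J2
β4 →J1
β5 →J2
β6 →J2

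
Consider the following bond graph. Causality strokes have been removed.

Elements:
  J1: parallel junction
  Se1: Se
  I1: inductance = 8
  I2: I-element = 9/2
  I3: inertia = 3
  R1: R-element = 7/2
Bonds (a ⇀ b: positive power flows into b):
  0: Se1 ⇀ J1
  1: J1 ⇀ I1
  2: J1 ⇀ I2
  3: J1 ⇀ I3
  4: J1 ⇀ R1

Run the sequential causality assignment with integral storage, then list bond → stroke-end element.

bond 0 stroke→J1  (Se1 (Se) sets effort on bond)
bond 1 stroke→I1  (0-jn J1 has e-setter on 0)
bond 2 stroke→I2  (common-e at J1 fixed by 0)
bond 3 stroke→I3  (common-e at J1 fixed by 0)
bond 4 stroke→R1  (J1: bond 0 brought effort, rest push out)

bond 0 |J1
bond 1 |I1
bond 2 |I2
bond 3 |I3
bond 4 |R1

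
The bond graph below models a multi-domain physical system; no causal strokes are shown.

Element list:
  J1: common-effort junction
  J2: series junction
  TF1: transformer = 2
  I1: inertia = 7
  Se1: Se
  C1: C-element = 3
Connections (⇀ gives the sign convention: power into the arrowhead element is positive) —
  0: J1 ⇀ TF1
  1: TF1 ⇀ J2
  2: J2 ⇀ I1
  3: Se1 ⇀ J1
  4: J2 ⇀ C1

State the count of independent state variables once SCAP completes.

β3 |J1  (Se1 (Se) sets effort on bond)
β0 |TF1  (common-e at J1 fixed by 3)
β1 |J2  (TF1 one-in-one-out from 0)
β2 |I1  (I1: I, integral causality)
β4 |J2  (common-f at J2 fixed by 2)

2  (C1, I1 all integral)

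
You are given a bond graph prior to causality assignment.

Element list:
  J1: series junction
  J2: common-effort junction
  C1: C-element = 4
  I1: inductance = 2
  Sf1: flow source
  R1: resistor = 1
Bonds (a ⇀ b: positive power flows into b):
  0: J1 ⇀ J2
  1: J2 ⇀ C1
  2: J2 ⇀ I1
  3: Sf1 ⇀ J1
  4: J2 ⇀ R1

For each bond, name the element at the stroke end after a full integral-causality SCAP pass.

bond 3 →Sf1  (Sf1 (Sf) sets flow on bond)
bond 0 →J1  (J1: bond 3 brought flow, rest push out)
bond 1 →J2  (prefer integral on C1)
bond 2 →I1  (J2 effort already set via bond 1)
bond 4 →R1  (0-jn J2 has e-setter on 1)

bond 0 →J1
bond 1 →J2
bond 2 →I1
bond 3 →Sf1
bond 4 →R1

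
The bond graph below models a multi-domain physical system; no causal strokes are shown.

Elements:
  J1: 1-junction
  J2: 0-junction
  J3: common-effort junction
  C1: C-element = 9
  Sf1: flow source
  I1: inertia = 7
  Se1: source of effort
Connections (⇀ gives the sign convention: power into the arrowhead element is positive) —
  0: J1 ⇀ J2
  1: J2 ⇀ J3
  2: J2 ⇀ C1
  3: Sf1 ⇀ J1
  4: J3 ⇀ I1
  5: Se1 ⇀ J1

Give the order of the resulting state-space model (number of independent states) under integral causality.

#3 →Sf1  (Sf1 (Sf) sets flow on bond)
#5 →J1  (Se1 fixes effort; stroke away)
#0 →J1  (common-f at J1 fixed by 3)
#2 →J2  (C1 outputs effort q/C1)
#1 →J3  (J2: bond 2 brought effort, rest push out)
#4 →I1  (J3: bond 1 brought effort, rest push out)

2  (C1, I1 all integral)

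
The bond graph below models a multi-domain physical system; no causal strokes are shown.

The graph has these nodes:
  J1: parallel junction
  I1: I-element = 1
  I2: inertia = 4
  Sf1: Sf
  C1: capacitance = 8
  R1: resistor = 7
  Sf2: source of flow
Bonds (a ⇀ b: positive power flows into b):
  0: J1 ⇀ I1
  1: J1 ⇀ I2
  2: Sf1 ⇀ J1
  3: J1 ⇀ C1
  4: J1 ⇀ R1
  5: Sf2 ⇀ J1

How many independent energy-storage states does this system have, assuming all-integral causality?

3  (C1, I1, I2 all integral)

β2 →Sf1  (source Sf1 imposes f)
β5 →Sf2  (source Sf2 imposes f)
β0 →I1  (prefer integral on I1)
β1 →I2  (I2 integral (f out))
β3 →J1  (C1: C, integral causality)
β4 →R1  (J1 effort already set via bond 3)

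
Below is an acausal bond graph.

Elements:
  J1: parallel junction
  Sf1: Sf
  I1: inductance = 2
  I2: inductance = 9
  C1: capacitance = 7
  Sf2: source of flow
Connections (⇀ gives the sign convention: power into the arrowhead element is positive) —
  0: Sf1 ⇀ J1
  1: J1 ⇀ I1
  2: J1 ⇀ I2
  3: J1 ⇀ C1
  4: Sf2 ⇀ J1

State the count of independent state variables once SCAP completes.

#0 →Sf1  (Sf1: flow source, stroke at near end)
#4 →Sf2  (Sf2 (Sf) sets flow on bond)
#1 →I1  (I1 outputs flow p/I1)
#2 →I2  (I2 integral (f out))
#3 →J1  (only one effort-in slot at J1)

3  (C1, I1, I2 all integral)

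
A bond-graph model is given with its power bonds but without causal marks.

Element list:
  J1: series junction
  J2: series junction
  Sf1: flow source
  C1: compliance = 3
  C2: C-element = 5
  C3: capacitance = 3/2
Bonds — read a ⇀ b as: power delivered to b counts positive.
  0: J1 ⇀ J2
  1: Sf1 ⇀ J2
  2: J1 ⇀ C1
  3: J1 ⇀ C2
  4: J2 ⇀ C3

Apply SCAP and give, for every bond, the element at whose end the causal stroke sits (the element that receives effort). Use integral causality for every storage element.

bond 0 →J2
bond 1 →Sf1
bond 2 →J1
bond 3 →J1
bond 4 →J2

bond 1 stroke→Sf1  (Sf1 fixes flow; stroke at Sf1)
bond 0 stroke→J2  (common-f at J2 fixed by 1)
bond 4 stroke→J2  (1-jn J2 has f-setter on 1)
bond 2 stroke→J1  (common-f at J1 fixed by 0)
bond 3 stroke→J1  (common-f at J1 fixed by 0)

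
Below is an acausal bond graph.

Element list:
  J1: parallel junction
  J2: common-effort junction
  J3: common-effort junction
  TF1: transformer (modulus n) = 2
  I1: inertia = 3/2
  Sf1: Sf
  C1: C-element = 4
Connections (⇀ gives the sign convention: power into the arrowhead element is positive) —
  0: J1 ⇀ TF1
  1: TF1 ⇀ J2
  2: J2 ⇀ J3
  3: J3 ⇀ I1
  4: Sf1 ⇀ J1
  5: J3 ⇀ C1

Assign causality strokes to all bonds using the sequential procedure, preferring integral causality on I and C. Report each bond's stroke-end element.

bond 0 |J1
bond 1 |TF1
bond 2 |J2
bond 3 |I1
bond 4 |Sf1
bond 5 |J3

#4 →Sf1  (source Sf1 imposes f)
#0 →J1  (J1 needs exactly one e-in)
#1 →TF1  (TF1 one-in-one-out from 0)
#2 →J2  (J2 needs exactly one e-in)
#3 →I1  (I1 integral (f out))
#5 →J3  (only one effort-in slot at J3)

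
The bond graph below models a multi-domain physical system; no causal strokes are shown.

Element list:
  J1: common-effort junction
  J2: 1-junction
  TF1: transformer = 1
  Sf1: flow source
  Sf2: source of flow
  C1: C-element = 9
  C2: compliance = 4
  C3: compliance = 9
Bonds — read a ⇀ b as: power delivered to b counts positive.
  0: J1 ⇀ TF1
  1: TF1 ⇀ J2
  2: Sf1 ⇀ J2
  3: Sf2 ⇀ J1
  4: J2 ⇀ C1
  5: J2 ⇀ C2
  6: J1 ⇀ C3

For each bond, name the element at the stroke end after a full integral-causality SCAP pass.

bond 0 stroke→TF1
bond 1 stroke→J2
bond 2 stroke→Sf1
bond 3 stroke→Sf2
bond 4 stroke→J2
bond 5 stroke→J2
bond 6 stroke→J1

β2 stroke→Sf1  (Sf1 fixes flow; stroke at Sf1)
β3 stroke→Sf2  (Sf2 fixes flow; stroke at Sf2)
β1 stroke→J2  (J2 flow already set via bond 2)
β4 stroke→J2  (J2 flow already set via bond 2)
β5 stroke→J2  (J2: bond 2 brought flow, rest push out)
β0 stroke→TF1  (TF1 one-in-one-out from 1)
β6 stroke→J1  (J1: last free bond brings effort in)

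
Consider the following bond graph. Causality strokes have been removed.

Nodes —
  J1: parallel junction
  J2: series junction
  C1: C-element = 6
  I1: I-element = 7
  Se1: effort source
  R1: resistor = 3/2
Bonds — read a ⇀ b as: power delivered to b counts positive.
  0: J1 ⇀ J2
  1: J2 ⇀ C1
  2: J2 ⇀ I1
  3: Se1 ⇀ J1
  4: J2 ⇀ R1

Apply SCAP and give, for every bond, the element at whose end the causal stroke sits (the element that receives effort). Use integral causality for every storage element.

#0 stroke→J2
#1 stroke→J2
#2 stroke→I1
#3 stroke→J1
#4 stroke→J2

b3 |J1  (Se1 (Se) sets effort on bond)
b0 |J2  (0-jn J1 has e-setter on 3)
b1 |J2  (C1: C, integral causality)
b2 |I1  (I1 outputs flow p/I1)
b4 |J2  (1-jn J2 has f-setter on 2)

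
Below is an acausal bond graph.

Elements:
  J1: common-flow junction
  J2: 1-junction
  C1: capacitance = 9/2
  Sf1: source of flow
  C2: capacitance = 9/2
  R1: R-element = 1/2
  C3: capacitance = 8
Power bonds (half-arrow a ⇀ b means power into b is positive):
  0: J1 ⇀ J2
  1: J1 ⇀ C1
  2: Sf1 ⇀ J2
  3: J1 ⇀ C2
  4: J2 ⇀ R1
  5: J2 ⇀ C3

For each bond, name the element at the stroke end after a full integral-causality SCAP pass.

bond 0 |J2
bond 1 |J1
bond 2 |Sf1
bond 3 |J1
bond 4 |J2
bond 5 |J2

bond 2 |Sf1  (source Sf1 imposes f)
bond 0 |J2  (common-f at J2 fixed by 2)
bond 4 |J2  (J2: bond 2 brought flow, rest push out)
bond 5 |J2  (J2: bond 2 brought flow, rest push out)
bond 1 |J1  (J1 flow already set via bond 0)
bond 3 |J1  (J1 flow already set via bond 0)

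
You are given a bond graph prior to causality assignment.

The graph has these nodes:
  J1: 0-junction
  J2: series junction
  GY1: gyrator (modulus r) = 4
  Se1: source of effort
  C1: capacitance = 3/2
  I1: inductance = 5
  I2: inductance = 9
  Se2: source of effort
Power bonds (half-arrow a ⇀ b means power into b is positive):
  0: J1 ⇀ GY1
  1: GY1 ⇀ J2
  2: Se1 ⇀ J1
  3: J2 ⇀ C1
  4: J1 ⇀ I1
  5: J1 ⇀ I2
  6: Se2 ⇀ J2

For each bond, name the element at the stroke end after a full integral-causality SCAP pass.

#0 stroke at GY1
#1 stroke at GY1
#2 stroke at J1
#3 stroke at J2
#4 stroke at I1
#5 stroke at I2
#6 stroke at J2

b2 →J1  (Se1 fixes effort; stroke away)
b6 →J2  (Se2: effort source, stroke at far end)
b0 →GY1  (J1: bond 2 brought effort, rest push out)
b4 →I1  (J1 effort already set via bond 2)
b5 →I2  (0-jn J1 has e-setter on 2)
b1 →GY1  (GY1: gyrator matches bond 0)
b3 →J2  (J2 flow already set via bond 1)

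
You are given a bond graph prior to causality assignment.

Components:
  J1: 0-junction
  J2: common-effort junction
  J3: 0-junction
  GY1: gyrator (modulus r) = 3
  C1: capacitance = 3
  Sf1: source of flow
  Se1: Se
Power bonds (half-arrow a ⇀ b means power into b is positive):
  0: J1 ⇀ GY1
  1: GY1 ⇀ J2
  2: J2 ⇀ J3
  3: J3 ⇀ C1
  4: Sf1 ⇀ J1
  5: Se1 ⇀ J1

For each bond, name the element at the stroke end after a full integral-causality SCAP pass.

b4 |Sf1  (Sf1 (Sf) sets flow on bond)
b5 |J1  (Se1 (Se) sets effort on bond)
b0 |GY1  (J1: bond 5 brought effort, rest push out)
b1 |GY1  (GY1 both-in/both-out from 0)
b2 |J2  (only one effort-in slot at J2)
b3 |J3  (only one effort-in slot at J3)

b0 →GY1
b1 →GY1
b2 →J2
b3 →J3
b4 →Sf1
b5 →J1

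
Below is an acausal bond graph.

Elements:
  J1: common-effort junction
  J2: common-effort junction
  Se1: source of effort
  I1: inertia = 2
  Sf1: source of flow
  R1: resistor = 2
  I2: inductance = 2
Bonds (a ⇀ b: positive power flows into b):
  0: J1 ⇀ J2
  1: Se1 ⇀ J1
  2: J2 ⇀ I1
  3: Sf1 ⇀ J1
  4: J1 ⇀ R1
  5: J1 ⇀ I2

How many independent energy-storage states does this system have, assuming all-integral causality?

2  (I1, I2 all integral)

β1 |J1  (Se1: effort source, stroke at far end)
β3 |Sf1  (Sf1 fixes flow; stroke at Sf1)
β0 |J2  (J1: bond 1 brought effort, rest push out)
β4 |R1  (J1: bond 1 brought effort, rest push out)
β5 |I2  (J1 effort already set via bond 1)
β2 |I1  (common-e at J2 fixed by 0)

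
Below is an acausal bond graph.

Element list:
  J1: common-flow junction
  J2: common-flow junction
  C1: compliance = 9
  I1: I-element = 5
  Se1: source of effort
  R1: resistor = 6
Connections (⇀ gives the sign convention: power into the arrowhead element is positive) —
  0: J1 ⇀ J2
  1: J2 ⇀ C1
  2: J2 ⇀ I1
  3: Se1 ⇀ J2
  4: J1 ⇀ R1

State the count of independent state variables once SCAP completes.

2  (C1, I1 all integral)

b3 →J2  (Se1: effort source, stroke at far end)
b1 →J2  (C1: C, integral causality)
b2 →I1  (prefer integral on I1)
b0 →J2  (1-jn J2 has f-setter on 2)
b4 →J1  (1-jn J1 has f-setter on 0)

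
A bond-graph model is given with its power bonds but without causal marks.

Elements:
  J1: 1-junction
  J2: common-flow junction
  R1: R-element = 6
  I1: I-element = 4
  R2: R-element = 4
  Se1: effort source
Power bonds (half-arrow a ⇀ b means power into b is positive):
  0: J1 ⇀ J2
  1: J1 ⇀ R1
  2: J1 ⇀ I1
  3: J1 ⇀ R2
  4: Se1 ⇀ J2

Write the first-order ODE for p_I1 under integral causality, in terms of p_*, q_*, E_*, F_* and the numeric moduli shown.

dp_I1/dt = E_Se1 - 5*p_I1/2

#4 →J2  (Se1: effort source, stroke at far end)
#0 →J1  (J2: last free bond brings flow in)
#2 →I1  (I1 integral (f out))
#1 →J1  (J1 flow already set via bond 2)
#3 →J1  (J1 flow already set via bond 2)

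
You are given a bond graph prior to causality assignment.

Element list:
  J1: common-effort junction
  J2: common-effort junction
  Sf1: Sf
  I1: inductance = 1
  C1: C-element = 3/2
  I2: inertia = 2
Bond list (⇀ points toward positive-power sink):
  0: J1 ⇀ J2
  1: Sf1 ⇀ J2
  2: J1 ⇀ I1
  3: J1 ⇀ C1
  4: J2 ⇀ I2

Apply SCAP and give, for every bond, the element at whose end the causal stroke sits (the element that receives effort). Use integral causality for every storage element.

#0 |J2
#1 |Sf1
#2 |I1
#3 |J1
#4 |I2

β1 stroke→Sf1  (Sf1: flow source, stroke at near end)
β2 stroke→I1  (I1 outputs flow p/I1)
β3 stroke→J1  (C1 integral (e out))
β0 stroke→J2  (J1: bond 3 brought effort, rest push out)
β4 stroke→I2  (J2 effort already set via bond 0)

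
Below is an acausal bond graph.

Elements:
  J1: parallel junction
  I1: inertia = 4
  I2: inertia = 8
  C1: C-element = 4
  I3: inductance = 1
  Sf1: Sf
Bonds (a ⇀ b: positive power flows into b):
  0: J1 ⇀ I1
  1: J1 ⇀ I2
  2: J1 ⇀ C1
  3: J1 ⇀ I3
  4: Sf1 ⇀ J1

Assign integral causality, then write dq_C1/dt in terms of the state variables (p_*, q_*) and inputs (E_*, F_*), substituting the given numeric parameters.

#4 stroke at Sf1  (Sf1: flow source, stroke at near end)
#0 stroke at I1  (I1: I, integral causality)
#1 stroke at I2  (I2 outputs flow p/I2)
#2 stroke at J1  (C1 outputs effort q/C1)
#3 stroke at I3  (0-jn J1 has e-setter on 2)

dq_C1/dt = F_Sf1 - p_I1/4 - p_I2/8 - p_I3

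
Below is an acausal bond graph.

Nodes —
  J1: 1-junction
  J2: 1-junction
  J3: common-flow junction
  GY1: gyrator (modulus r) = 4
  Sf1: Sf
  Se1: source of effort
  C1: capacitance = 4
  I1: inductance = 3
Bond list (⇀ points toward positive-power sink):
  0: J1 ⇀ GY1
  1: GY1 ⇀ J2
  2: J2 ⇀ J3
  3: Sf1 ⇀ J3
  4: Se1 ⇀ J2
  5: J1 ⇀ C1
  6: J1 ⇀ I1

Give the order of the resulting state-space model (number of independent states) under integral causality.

bond 3 |Sf1  (Sf1 (Sf) sets flow on bond)
bond 4 |J2  (source Se1 imposes e)
bond 2 |J3  (common-f at J3 fixed by 3)
bond 1 |J2  (1-jn J2 has f-setter on 2)
bond 0 |J1  (GY1 both-in/both-out from 1)
bond 5 |J1  (C1: C, integral causality)
bond 6 |I1  (J1: last free bond brings flow in)

2  (C1, I1 all integral)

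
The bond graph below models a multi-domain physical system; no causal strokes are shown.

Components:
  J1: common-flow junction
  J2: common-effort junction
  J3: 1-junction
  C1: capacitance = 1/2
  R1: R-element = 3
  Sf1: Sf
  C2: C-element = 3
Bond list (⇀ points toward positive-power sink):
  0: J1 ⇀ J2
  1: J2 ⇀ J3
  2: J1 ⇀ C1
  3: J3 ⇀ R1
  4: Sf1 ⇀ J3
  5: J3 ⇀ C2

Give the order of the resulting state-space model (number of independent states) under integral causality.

bond 4 stroke→Sf1  (Sf1 fixes flow; stroke at Sf1)
bond 1 stroke→J3  (common-f at J3 fixed by 4)
bond 3 stroke→J3  (1-jn J3 has f-setter on 4)
bond 5 stroke→J3  (J3: bond 4 brought flow, rest push out)
bond 0 stroke→J2  (J2 needs exactly one e-in)
bond 2 stroke→J1  (1-jn J1 has f-setter on 0)

2  (C1, C2 all integral)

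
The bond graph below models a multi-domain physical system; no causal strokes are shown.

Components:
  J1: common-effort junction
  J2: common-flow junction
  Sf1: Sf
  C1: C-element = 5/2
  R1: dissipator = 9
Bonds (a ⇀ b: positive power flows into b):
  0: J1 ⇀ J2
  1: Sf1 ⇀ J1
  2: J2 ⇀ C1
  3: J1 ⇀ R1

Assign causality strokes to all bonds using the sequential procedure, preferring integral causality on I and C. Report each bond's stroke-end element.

b0 stroke→J1
b1 stroke→Sf1
b2 stroke→J2
b3 stroke→R1

β1 stroke at Sf1  (source Sf1 imposes f)
β2 stroke at J2  (C1 integral (e out))
β0 stroke at J1  (closing 1-jn rule on J2)
β3 stroke at R1  (common-e at J1 fixed by 0)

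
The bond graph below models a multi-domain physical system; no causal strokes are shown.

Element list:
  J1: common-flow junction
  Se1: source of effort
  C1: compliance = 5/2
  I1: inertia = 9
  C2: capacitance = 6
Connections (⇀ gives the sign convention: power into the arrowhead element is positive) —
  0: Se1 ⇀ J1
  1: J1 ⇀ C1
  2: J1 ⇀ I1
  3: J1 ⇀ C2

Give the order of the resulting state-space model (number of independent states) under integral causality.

b0 |J1  (Se1: effort source, stroke at far end)
b1 |J1  (C1 outputs effort q/C1)
b2 |I1  (I1 integral (f out))
b3 |J1  (J1: bond 2 brought flow, rest push out)

3  (C1, C2, I1 all integral)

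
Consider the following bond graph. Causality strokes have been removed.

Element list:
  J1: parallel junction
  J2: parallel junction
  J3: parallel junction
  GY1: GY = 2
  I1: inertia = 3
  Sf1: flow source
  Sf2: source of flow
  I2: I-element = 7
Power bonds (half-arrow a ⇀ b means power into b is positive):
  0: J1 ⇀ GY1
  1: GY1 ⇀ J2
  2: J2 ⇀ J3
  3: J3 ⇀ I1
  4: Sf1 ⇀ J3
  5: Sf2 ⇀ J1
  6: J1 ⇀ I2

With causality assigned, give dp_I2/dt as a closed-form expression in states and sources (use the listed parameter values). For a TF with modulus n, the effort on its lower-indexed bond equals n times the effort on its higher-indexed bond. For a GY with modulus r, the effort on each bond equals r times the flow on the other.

dp_I2/dt = -2*F_Sf1 + 2*p_I1/3

β4 →Sf1  (Sf1: flow source, stroke at near end)
β5 →Sf2  (source Sf2 imposes f)
β3 →I1  (I1 integral (f out))
β2 →J3  (closing 0-jn rule on J3)
β1 →J2  (J2 needs exactly one e-in)
β0 →J1  (GY1 both-in/both-out from 1)
β6 →I2  (0-jn J1 has e-setter on 0)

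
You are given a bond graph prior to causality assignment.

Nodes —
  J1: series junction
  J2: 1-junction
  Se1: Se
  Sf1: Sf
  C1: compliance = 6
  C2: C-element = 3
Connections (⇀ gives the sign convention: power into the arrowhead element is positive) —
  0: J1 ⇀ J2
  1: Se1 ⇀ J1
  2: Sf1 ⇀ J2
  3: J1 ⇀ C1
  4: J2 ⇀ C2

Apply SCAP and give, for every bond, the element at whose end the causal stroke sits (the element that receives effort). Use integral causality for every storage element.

b0 stroke at J2
b1 stroke at J1
b2 stroke at Sf1
b3 stroke at J1
b4 stroke at J2

b1 →J1  (source Se1 imposes e)
b2 →Sf1  (Sf1: flow source, stroke at near end)
b0 →J2  (common-f at J2 fixed by 2)
b4 →J2  (1-jn J2 has f-setter on 2)
b3 →J1  (J1 flow already set via bond 0)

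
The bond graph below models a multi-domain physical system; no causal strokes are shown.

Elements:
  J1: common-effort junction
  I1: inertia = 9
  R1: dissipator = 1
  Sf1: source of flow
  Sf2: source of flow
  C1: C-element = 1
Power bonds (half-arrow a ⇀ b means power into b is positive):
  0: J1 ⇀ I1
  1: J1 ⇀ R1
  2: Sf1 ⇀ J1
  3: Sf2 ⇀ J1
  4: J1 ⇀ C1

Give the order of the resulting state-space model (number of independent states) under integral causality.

2  (C1, I1 all integral)

β2 stroke at Sf1  (source Sf1 imposes f)
β3 stroke at Sf2  (Sf2: flow source, stroke at near end)
β0 stroke at I1  (prefer integral on I1)
β4 stroke at J1  (C1 outputs effort q/C1)
β1 stroke at R1  (J1 effort already set via bond 4)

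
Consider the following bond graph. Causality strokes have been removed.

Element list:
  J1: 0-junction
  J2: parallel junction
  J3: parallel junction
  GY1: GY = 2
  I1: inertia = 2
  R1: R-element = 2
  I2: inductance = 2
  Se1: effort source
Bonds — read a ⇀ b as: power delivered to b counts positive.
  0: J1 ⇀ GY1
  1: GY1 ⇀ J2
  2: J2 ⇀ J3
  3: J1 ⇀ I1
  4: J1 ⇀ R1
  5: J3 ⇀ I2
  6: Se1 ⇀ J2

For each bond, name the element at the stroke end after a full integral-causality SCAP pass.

β0 |GY1
β1 |GY1
β2 |J3
β3 |I1
β4 |J1
β5 |I2
β6 |J2

bond 6 |J2  (Se1 (Se) sets effort on bond)
bond 1 |GY1  (common-e at J2 fixed by 6)
bond 2 |J3  (0-jn J2 has e-setter on 6)
bond 5 |I2  (J3: bond 2 brought effort, rest push out)
bond 0 |GY1  (GY1: gyrator matches bond 1)
bond 3 |I1  (I1: I, integral causality)
bond 4 |J1  (J1 needs exactly one e-in)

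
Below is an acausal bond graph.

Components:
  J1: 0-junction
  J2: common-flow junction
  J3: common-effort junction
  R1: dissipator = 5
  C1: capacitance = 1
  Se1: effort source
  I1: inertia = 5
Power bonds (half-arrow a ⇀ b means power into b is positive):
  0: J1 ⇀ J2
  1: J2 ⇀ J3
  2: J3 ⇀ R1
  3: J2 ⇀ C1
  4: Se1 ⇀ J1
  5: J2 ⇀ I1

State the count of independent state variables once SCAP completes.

2  (C1, I1 all integral)

b4 →J1  (Se1: effort source, stroke at far end)
b0 →J2  (0-jn J1 has e-setter on 4)
b3 →J2  (C1 integral (e out))
b5 →I1  (I1 integral (f out))
b1 →J2  (1-jn J2 has f-setter on 5)
b2 →J3  (closing 0-jn rule on J3)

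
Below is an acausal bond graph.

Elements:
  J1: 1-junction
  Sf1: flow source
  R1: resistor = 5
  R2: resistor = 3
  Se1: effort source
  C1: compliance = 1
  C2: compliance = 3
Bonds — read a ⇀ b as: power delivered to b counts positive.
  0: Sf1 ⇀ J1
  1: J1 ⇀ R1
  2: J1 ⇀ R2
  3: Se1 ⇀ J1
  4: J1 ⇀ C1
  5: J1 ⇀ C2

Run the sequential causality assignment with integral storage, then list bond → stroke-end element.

#0 |Sf1  (source Sf1 imposes f)
#3 |J1  (Se1 (Se) sets effort on bond)
#1 |J1  (1-jn J1 has f-setter on 0)
#2 |J1  (common-f at J1 fixed by 0)
#4 |J1  (J1: bond 0 brought flow, rest push out)
#5 |J1  (J1: bond 0 brought flow, rest push out)

#0 →Sf1
#1 →J1
#2 →J1
#3 →J1
#4 →J1
#5 →J1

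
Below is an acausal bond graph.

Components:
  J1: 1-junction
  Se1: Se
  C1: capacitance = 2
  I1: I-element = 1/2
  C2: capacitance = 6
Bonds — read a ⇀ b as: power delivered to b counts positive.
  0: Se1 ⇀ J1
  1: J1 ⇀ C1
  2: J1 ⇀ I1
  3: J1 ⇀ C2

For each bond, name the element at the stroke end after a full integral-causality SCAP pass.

bond 0 stroke at J1
bond 1 stroke at J1
bond 2 stroke at I1
bond 3 stroke at J1

β0 stroke→J1  (Se1 (Se) sets effort on bond)
β1 stroke→J1  (prefer integral on C1)
β2 stroke→I1  (I1: I, integral causality)
β3 stroke→J1  (1-jn J1 has f-setter on 2)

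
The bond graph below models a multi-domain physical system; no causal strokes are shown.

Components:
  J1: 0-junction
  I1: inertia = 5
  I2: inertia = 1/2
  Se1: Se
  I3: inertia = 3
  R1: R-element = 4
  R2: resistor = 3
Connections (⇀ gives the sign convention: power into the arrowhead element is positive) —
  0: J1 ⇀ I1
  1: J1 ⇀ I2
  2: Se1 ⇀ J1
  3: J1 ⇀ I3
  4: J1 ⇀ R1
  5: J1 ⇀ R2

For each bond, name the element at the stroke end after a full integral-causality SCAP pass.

b2 stroke at J1  (source Se1 imposes e)
b0 stroke at I1  (J1: bond 2 brought effort, rest push out)
b1 stroke at I2  (J1 effort already set via bond 2)
b3 stroke at I3  (0-jn J1 has e-setter on 2)
b4 stroke at R1  (0-jn J1 has e-setter on 2)
b5 stroke at R2  (J1 effort already set via bond 2)

#0 stroke at I1
#1 stroke at I2
#2 stroke at J1
#3 stroke at I3
#4 stroke at R1
#5 stroke at R2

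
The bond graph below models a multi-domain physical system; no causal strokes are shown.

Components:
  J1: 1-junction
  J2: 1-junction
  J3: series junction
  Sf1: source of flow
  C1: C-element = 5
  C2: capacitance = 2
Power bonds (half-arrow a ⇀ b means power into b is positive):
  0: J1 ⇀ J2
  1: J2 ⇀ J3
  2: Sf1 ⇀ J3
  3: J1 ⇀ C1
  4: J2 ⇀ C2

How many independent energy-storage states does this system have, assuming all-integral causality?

2  (C1, C2 all integral)

#2 stroke→Sf1  (Sf1 fixes flow; stroke at Sf1)
#1 stroke→J3  (1-jn J3 has f-setter on 2)
#0 stroke→J2  (J2 flow already set via bond 1)
#4 stroke→J2  (J2 flow already set via bond 1)
#3 stroke→J1  (common-f at J1 fixed by 0)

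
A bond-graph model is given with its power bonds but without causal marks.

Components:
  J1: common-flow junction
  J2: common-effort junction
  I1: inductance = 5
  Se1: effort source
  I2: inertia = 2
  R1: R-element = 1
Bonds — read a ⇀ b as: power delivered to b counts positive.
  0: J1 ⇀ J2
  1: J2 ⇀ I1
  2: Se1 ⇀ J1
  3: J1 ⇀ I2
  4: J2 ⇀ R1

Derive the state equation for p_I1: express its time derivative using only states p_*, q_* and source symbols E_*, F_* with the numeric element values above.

dp_I1/dt = -p_I1/5 + p_I2/2

β2 →J1  (Se1 fixes effort; stroke away)
β1 →I1  (I1 outputs flow p/I1)
β3 →I2  (prefer integral on I2)
β0 →J1  (common-f at J1 fixed by 3)
β4 →J2  (J2: last free bond brings effort in)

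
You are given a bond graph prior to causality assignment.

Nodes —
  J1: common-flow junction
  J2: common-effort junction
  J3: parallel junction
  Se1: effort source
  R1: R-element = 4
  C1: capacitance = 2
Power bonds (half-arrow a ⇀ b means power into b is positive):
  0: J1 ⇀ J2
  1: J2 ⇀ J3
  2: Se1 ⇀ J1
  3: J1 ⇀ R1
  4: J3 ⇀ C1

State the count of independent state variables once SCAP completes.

1  (C1 all integral)

#2 →J1  (Se1: effort source, stroke at far end)
#4 →J3  (C1: C, integral causality)
#1 →J2  (0-jn J3 has e-setter on 4)
#0 →J1  (J2: bond 1 brought effort, rest push out)
#3 →R1  (J1: last free bond brings flow in)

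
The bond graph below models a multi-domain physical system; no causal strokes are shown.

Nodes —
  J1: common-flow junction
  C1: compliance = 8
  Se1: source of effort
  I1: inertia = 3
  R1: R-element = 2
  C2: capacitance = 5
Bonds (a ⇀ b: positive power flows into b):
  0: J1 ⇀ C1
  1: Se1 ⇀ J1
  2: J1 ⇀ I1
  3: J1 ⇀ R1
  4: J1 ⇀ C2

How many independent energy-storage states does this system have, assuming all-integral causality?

3  (C1, C2, I1 all integral)

#1 |J1  (Se1: effort source, stroke at far end)
#0 |J1  (C1: C, integral causality)
#2 |I1  (I1 outputs flow p/I1)
#3 |J1  (1-jn J1 has f-setter on 2)
#4 |J1  (J1 flow already set via bond 2)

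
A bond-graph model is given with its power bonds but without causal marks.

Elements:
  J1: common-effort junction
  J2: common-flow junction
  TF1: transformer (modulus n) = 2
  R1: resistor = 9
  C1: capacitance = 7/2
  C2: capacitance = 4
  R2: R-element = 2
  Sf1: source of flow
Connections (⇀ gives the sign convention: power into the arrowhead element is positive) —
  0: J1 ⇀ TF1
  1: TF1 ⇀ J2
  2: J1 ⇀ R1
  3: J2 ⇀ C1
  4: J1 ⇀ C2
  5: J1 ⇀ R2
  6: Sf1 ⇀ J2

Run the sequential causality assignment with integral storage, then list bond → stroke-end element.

b0 stroke→TF1
b1 stroke→J2
b2 stroke→R1
b3 stroke→J2
b4 stroke→J1
b5 stroke→R2
b6 stroke→Sf1

bond 6 →Sf1  (Sf1 (Sf) sets flow on bond)
bond 1 →J2  (common-f at J2 fixed by 6)
bond 3 →J2  (common-f at J2 fixed by 6)
bond 0 →TF1  (TF TF1: opposite of bond 1)
bond 4 →J1  (C2: C, integral causality)
bond 2 →R1  (J1 effort already set via bond 4)
bond 5 →R2  (common-e at J1 fixed by 4)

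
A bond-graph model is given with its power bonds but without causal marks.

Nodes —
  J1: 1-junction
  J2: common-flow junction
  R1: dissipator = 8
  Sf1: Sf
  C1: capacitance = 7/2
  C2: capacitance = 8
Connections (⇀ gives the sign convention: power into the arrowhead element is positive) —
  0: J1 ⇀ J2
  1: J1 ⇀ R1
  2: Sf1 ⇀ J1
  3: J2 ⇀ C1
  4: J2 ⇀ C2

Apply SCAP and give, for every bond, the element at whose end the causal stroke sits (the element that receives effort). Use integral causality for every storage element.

b0 |J1
b1 |J1
b2 |Sf1
b3 |J2
b4 |J2

b2 stroke at Sf1  (source Sf1 imposes f)
b0 stroke at J1  (J1: bond 2 brought flow, rest push out)
b1 stroke at J1  (J1: bond 2 brought flow, rest push out)
b3 stroke at J2  (J2: bond 0 brought flow, rest push out)
b4 stroke at J2  (1-jn J2 has f-setter on 0)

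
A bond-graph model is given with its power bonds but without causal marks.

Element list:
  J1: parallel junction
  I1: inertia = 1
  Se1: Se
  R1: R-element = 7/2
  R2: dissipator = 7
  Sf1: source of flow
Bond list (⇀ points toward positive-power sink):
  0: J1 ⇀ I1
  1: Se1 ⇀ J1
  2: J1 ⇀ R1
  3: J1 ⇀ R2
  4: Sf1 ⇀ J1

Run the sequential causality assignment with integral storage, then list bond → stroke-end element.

b1 |J1  (source Se1 imposes e)
b4 |Sf1  (Sf1: flow source, stroke at near end)
b0 |I1  (J1: bond 1 brought effort, rest push out)
b2 |R1  (common-e at J1 fixed by 1)
b3 |R2  (J1: bond 1 brought effort, rest push out)

β0 |I1
β1 |J1
β2 |R1
β3 |R2
β4 |Sf1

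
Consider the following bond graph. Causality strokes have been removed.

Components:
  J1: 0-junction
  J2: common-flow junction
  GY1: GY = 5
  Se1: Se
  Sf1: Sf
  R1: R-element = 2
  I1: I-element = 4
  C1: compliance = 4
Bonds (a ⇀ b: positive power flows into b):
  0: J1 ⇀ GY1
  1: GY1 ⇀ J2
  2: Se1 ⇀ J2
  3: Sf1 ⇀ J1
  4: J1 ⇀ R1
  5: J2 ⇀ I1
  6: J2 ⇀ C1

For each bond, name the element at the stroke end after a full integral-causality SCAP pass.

#0 →J1
#1 →J2
#2 →J2
#3 →Sf1
#4 →R1
#5 →I1
#6 →J2

b2 stroke at J2  (Se1: effort source, stroke at far end)
b3 stroke at Sf1  (Sf1: flow source, stroke at near end)
b5 stroke at I1  (I1 outputs flow p/I1)
b1 stroke at J2  (1-jn J2 has f-setter on 5)
b6 stroke at J2  (J2 flow already set via bond 5)
b0 stroke at J1  (through GY1, causality inverts; strokes same side of GY1)
b4 stroke at R1  (J1 effort already set via bond 0)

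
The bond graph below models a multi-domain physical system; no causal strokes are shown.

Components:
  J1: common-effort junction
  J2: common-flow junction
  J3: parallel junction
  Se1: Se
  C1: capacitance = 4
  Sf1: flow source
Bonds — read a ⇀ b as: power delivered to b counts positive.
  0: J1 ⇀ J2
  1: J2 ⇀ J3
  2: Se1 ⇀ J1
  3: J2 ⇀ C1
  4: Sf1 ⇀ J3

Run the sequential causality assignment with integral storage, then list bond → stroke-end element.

β0 stroke at J2
β1 stroke at J3
β2 stroke at J1
β3 stroke at J2
β4 stroke at Sf1

β2 stroke→J1  (Se1 (Se) sets effort on bond)
β4 stroke→Sf1  (Sf1 fixes flow; stroke at Sf1)
β0 stroke→J2  (J1: bond 2 brought effort, rest push out)
β1 stroke→J3  (closing 0-jn rule on J3)
β3 stroke→J2  (J2: bond 1 brought flow, rest push out)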